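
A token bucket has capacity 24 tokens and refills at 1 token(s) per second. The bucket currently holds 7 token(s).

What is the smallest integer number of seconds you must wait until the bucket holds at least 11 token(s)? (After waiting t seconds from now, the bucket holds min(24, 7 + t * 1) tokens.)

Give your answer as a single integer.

Answer: 4

Derivation:
Need 7 + t * 1 >= 11, so t >= 4/1.
Smallest integer t = ceil(4/1) = 4.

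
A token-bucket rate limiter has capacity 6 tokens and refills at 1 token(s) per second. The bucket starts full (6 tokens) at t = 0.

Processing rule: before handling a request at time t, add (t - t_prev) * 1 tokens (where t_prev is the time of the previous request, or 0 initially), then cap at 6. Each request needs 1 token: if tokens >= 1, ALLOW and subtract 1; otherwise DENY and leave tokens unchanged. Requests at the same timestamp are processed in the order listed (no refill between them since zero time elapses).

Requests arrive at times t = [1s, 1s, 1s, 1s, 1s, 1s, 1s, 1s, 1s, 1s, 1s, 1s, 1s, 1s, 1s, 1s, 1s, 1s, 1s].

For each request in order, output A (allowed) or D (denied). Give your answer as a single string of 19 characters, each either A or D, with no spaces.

Answer: AAAAAADDDDDDDDDDDDD

Derivation:
Simulating step by step:
  req#1 t=1s: ALLOW
  req#2 t=1s: ALLOW
  req#3 t=1s: ALLOW
  req#4 t=1s: ALLOW
  req#5 t=1s: ALLOW
  req#6 t=1s: ALLOW
  req#7 t=1s: DENY
  req#8 t=1s: DENY
  req#9 t=1s: DENY
  req#10 t=1s: DENY
  req#11 t=1s: DENY
  req#12 t=1s: DENY
  req#13 t=1s: DENY
  req#14 t=1s: DENY
  req#15 t=1s: DENY
  req#16 t=1s: DENY
  req#17 t=1s: DENY
  req#18 t=1s: DENY
  req#19 t=1s: DENY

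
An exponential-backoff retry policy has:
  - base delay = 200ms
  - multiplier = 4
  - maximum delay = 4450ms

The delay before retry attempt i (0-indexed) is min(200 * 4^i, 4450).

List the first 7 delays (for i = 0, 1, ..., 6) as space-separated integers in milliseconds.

Computing each delay:
  i=0: min(200*4^0, 4450) = 200
  i=1: min(200*4^1, 4450) = 800
  i=2: min(200*4^2, 4450) = 3200
  i=3: min(200*4^3, 4450) = 4450
  i=4: min(200*4^4, 4450) = 4450
  i=5: min(200*4^5, 4450) = 4450
  i=6: min(200*4^6, 4450) = 4450

Answer: 200 800 3200 4450 4450 4450 4450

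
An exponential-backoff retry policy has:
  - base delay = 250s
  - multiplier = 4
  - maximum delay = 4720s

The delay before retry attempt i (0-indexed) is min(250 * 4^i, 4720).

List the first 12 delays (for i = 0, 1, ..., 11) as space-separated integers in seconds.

Answer: 250 1000 4000 4720 4720 4720 4720 4720 4720 4720 4720 4720

Derivation:
Computing each delay:
  i=0: min(250*4^0, 4720) = 250
  i=1: min(250*4^1, 4720) = 1000
  i=2: min(250*4^2, 4720) = 4000
  i=3: min(250*4^3, 4720) = 4720
  i=4: min(250*4^4, 4720) = 4720
  i=5: min(250*4^5, 4720) = 4720
  i=6: min(250*4^6, 4720) = 4720
  i=7: min(250*4^7, 4720) = 4720
  i=8: min(250*4^8, 4720) = 4720
  i=9: min(250*4^9, 4720) = 4720
  i=10: min(250*4^10, 4720) = 4720
  i=11: min(250*4^11, 4720) = 4720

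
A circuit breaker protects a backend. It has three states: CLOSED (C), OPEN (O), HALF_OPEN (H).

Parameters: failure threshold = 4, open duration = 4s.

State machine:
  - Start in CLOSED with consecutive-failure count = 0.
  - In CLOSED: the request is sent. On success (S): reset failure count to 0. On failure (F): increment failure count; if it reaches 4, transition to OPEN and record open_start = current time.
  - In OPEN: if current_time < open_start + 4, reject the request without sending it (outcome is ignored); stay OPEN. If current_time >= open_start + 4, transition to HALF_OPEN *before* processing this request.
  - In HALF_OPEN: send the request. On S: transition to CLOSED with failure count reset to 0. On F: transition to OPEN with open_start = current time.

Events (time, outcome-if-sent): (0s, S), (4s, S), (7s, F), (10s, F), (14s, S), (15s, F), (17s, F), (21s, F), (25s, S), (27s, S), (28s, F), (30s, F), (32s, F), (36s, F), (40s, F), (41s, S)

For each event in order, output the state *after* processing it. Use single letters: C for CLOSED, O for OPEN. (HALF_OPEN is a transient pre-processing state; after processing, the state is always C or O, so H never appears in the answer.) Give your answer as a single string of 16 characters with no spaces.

State after each event:
  event#1 t=0s outcome=S: state=CLOSED
  event#2 t=4s outcome=S: state=CLOSED
  event#3 t=7s outcome=F: state=CLOSED
  event#4 t=10s outcome=F: state=CLOSED
  event#5 t=14s outcome=S: state=CLOSED
  event#6 t=15s outcome=F: state=CLOSED
  event#7 t=17s outcome=F: state=CLOSED
  event#8 t=21s outcome=F: state=CLOSED
  event#9 t=25s outcome=S: state=CLOSED
  event#10 t=27s outcome=S: state=CLOSED
  event#11 t=28s outcome=F: state=CLOSED
  event#12 t=30s outcome=F: state=CLOSED
  event#13 t=32s outcome=F: state=CLOSED
  event#14 t=36s outcome=F: state=OPEN
  event#15 t=40s outcome=F: state=OPEN
  event#16 t=41s outcome=S: state=OPEN

Answer: CCCCCCCCCCCCCOOO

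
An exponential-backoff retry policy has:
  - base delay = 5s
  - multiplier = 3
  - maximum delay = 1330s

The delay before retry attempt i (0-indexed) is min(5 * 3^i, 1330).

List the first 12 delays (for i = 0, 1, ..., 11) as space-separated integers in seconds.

Answer: 5 15 45 135 405 1215 1330 1330 1330 1330 1330 1330

Derivation:
Computing each delay:
  i=0: min(5*3^0, 1330) = 5
  i=1: min(5*3^1, 1330) = 15
  i=2: min(5*3^2, 1330) = 45
  i=3: min(5*3^3, 1330) = 135
  i=4: min(5*3^4, 1330) = 405
  i=5: min(5*3^5, 1330) = 1215
  i=6: min(5*3^6, 1330) = 1330
  i=7: min(5*3^7, 1330) = 1330
  i=8: min(5*3^8, 1330) = 1330
  i=9: min(5*3^9, 1330) = 1330
  i=10: min(5*3^10, 1330) = 1330
  i=11: min(5*3^11, 1330) = 1330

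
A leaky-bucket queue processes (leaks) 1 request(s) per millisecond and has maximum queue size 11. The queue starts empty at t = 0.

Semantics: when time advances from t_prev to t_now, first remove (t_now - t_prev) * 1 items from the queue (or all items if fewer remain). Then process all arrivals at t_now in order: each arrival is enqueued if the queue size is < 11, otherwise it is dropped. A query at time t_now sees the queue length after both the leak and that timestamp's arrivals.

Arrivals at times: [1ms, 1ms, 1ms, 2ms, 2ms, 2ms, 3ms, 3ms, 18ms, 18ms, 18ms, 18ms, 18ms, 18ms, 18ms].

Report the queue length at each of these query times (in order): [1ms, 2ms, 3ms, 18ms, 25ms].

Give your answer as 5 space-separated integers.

Answer: 3 5 6 7 0

Derivation:
Queue lengths at query times:
  query t=1ms: backlog = 3
  query t=2ms: backlog = 5
  query t=3ms: backlog = 6
  query t=18ms: backlog = 7
  query t=25ms: backlog = 0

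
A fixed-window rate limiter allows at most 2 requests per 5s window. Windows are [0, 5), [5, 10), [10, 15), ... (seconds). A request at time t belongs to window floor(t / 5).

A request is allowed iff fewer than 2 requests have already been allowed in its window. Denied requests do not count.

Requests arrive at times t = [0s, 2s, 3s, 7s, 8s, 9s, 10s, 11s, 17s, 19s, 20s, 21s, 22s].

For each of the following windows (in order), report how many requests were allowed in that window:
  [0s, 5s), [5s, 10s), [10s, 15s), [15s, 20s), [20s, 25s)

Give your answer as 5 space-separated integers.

Answer: 2 2 2 2 2

Derivation:
Processing requests:
  req#1 t=0s (window 0): ALLOW
  req#2 t=2s (window 0): ALLOW
  req#3 t=3s (window 0): DENY
  req#4 t=7s (window 1): ALLOW
  req#5 t=8s (window 1): ALLOW
  req#6 t=9s (window 1): DENY
  req#7 t=10s (window 2): ALLOW
  req#8 t=11s (window 2): ALLOW
  req#9 t=17s (window 3): ALLOW
  req#10 t=19s (window 3): ALLOW
  req#11 t=20s (window 4): ALLOW
  req#12 t=21s (window 4): ALLOW
  req#13 t=22s (window 4): DENY

Allowed counts by window: 2 2 2 2 2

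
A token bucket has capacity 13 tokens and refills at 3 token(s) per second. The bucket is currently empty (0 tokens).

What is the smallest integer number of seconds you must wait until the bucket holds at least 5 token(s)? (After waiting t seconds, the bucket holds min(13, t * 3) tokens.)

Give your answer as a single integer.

Need t * 3 >= 5, so t >= 5/3.
Smallest integer t = ceil(5/3) = 2.

Answer: 2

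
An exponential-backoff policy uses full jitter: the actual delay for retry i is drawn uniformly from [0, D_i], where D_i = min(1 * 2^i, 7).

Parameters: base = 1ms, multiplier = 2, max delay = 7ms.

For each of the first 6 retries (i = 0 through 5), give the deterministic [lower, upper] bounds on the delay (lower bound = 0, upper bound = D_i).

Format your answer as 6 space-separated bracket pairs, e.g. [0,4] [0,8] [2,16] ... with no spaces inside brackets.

Answer: [0,1] [0,2] [0,4] [0,7] [0,7] [0,7]

Derivation:
Computing bounds per retry:
  i=0: D_i=min(1*2^0,7)=1, bounds=[0,1]
  i=1: D_i=min(1*2^1,7)=2, bounds=[0,2]
  i=2: D_i=min(1*2^2,7)=4, bounds=[0,4]
  i=3: D_i=min(1*2^3,7)=7, bounds=[0,7]
  i=4: D_i=min(1*2^4,7)=7, bounds=[0,7]
  i=5: D_i=min(1*2^5,7)=7, bounds=[0,7]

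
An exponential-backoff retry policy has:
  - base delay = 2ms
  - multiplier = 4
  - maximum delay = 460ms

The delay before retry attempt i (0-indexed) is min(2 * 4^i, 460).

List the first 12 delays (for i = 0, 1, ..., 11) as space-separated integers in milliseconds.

Computing each delay:
  i=0: min(2*4^0, 460) = 2
  i=1: min(2*4^1, 460) = 8
  i=2: min(2*4^2, 460) = 32
  i=3: min(2*4^3, 460) = 128
  i=4: min(2*4^4, 460) = 460
  i=5: min(2*4^5, 460) = 460
  i=6: min(2*4^6, 460) = 460
  i=7: min(2*4^7, 460) = 460
  i=8: min(2*4^8, 460) = 460
  i=9: min(2*4^9, 460) = 460
  i=10: min(2*4^10, 460) = 460
  i=11: min(2*4^11, 460) = 460

Answer: 2 8 32 128 460 460 460 460 460 460 460 460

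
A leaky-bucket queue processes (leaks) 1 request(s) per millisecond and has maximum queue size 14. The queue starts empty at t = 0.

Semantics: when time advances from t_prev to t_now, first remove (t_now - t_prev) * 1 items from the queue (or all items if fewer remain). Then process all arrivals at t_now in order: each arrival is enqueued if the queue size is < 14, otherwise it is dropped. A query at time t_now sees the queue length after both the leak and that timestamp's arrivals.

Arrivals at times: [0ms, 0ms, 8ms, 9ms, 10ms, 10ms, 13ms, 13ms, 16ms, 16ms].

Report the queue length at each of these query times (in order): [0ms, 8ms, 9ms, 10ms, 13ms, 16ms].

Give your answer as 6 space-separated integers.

Queue lengths at query times:
  query t=0ms: backlog = 2
  query t=8ms: backlog = 1
  query t=9ms: backlog = 1
  query t=10ms: backlog = 2
  query t=13ms: backlog = 2
  query t=16ms: backlog = 2

Answer: 2 1 1 2 2 2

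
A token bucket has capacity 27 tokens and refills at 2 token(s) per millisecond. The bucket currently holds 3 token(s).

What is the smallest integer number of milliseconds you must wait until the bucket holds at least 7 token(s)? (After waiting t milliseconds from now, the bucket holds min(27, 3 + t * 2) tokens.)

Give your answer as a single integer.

Need 3 + t * 2 >= 7, so t >= 4/2.
Smallest integer t = ceil(4/2) = 2.

Answer: 2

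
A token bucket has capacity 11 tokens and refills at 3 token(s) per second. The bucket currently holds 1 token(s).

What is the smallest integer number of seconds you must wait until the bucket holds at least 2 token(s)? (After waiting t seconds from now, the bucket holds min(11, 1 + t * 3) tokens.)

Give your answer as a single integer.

Need 1 + t * 3 >= 2, so t >= 1/3.
Smallest integer t = ceil(1/3) = 1.

Answer: 1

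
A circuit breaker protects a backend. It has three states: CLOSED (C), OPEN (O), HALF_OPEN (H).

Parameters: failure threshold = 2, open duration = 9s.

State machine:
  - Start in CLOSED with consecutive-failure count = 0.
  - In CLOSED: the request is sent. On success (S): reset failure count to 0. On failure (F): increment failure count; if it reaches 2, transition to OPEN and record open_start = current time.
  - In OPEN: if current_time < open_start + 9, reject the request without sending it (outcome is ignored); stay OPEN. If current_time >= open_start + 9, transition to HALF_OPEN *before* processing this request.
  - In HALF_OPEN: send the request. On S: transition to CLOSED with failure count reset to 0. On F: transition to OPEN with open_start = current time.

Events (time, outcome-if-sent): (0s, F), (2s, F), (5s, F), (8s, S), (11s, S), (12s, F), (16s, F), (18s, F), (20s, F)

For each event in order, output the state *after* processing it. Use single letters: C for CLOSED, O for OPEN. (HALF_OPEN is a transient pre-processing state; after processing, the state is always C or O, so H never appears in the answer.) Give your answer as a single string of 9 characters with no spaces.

State after each event:
  event#1 t=0s outcome=F: state=CLOSED
  event#2 t=2s outcome=F: state=OPEN
  event#3 t=5s outcome=F: state=OPEN
  event#4 t=8s outcome=S: state=OPEN
  event#5 t=11s outcome=S: state=CLOSED
  event#6 t=12s outcome=F: state=CLOSED
  event#7 t=16s outcome=F: state=OPEN
  event#8 t=18s outcome=F: state=OPEN
  event#9 t=20s outcome=F: state=OPEN

Answer: COOOCCOOO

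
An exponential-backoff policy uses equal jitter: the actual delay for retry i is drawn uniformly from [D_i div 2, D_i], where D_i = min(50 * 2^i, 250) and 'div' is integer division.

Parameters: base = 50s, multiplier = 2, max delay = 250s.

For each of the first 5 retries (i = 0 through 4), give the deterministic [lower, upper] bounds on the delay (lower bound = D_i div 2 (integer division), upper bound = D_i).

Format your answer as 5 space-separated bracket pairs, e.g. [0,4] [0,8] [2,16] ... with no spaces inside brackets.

Answer: [25,50] [50,100] [100,200] [125,250] [125,250]

Derivation:
Computing bounds per retry:
  i=0: D_i=min(50*2^0,250)=50, bounds=[25,50]
  i=1: D_i=min(50*2^1,250)=100, bounds=[50,100]
  i=2: D_i=min(50*2^2,250)=200, bounds=[100,200]
  i=3: D_i=min(50*2^3,250)=250, bounds=[125,250]
  i=4: D_i=min(50*2^4,250)=250, bounds=[125,250]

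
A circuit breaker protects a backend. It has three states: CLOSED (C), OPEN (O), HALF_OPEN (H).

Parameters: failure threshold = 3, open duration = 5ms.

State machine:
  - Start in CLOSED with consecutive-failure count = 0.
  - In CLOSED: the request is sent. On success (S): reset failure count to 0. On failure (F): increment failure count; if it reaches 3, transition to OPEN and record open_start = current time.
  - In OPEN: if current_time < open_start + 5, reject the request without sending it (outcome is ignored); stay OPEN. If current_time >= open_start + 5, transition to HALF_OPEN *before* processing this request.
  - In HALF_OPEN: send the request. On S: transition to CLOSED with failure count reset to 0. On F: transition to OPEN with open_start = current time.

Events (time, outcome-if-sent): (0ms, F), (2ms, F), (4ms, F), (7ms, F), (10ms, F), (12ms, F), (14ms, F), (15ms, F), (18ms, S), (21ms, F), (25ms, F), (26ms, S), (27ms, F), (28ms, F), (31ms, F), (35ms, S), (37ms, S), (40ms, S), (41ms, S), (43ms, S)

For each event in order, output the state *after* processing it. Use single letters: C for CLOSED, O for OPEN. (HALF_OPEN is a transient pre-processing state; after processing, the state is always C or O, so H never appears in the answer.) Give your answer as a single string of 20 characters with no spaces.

Answer: CCOOOOOOOOOCCCOOCCCC

Derivation:
State after each event:
  event#1 t=0ms outcome=F: state=CLOSED
  event#2 t=2ms outcome=F: state=CLOSED
  event#3 t=4ms outcome=F: state=OPEN
  event#4 t=7ms outcome=F: state=OPEN
  event#5 t=10ms outcome=F: state=OPEN
  event#6 t=12ms outcome=F: state=OPEN
  event#7 t=14ms outcome=F: state=OPEN
  event#8 t=15ms outcome=F: state=OPEN
  event#9 t=18ms outcome=S: state=OPEN
  event#10 t=21ms outcome=F: state=OPEN
  event#11 t=25ms outcome=F: state=OPEN
  event#12 t=26ms outcome=S: state=CLOSED
  event#13 t=27ms outcome=F: state=CLOSED
  event#14 t=28ms outcome=F: state=CLOSED
  event#15 t=31ms outcome=F: state=OPEN
  event#16 t=35ms outcome=S: state=OPEN
  event#17 t=37ms outcome=S: state=CLOSED
  event#18 t=40ms outcome=S: state=CLOSED
  event#19 t=41ms outcome=S: state=CLOSED
  event#20 t=43ms outcome=S: state=CLOSED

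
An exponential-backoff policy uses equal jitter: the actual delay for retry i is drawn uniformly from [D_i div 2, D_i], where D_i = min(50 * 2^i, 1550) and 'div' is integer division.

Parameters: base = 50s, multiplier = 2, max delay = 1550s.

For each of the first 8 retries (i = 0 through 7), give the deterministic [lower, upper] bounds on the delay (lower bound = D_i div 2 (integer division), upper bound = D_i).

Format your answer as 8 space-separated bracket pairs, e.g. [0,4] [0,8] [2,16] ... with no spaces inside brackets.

Answer: [25,50] [50,100] [100,200] [200,400] [400,800] [775,1550] [775,1550] [775,1550]

Derivation:
Computing bounds per retry:
  i=0: D_i=min(50*2^0,1550)=50, bounds=[25,50]
  i=1: D_i=min(50*2^1,1550)=100, bounds=[50,100]
  i=2: D_i=min(50*2^2,1550)=200, bounds=[100,200]
  i=3: D_i=min(50*2^3,1550)=400, bounds=[200,400]
  i=4: D_i=min(50*2^4,1550)=800, bounds=[400,800]
  i=5: D_i=min(50*2^5,1550)=1550, bounds=[775,1550]
  i=6: D_i=min(50*2^6,1550)=1550, bounds=[775,1550]
  i=7: D_i=min(50*2^7,1550)=1550, bounds=[775,1550]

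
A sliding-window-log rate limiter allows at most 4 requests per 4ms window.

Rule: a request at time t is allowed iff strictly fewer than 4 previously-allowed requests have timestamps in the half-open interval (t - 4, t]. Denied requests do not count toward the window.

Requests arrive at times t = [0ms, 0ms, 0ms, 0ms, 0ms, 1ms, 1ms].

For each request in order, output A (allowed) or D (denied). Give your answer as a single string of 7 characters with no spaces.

Answer: AAAADDD

Derivation:
Tracking allowed requests in the window:
  req#1 t=0ms: ALLOW
  req#2 t=0ms: ALLOW
  req#3 t=0ms: ALLOW
  req#4 t=0ms: ALLOW
  req#5 t=0ms: DENY
  req#6 t=1ms: DENY
  req#7 t=1ms: DENY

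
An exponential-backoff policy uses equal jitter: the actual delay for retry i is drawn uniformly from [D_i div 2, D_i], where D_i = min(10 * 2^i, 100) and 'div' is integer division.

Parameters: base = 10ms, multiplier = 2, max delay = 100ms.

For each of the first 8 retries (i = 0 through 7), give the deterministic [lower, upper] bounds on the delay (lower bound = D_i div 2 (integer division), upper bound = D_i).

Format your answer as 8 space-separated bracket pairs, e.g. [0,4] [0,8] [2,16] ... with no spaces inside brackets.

Answer: [5,10] [10,20] [20,40] [40,80] [50,100] [50,100] [50,100] [50,100]

Derivation:
Computing bounds per retry:
  i=0: D_i=min(10*2^0,100)=10, bounds=[5,10]
  i=1: D_i=min(10*2^1,100)=20, bounds=[10,20]
  i=2: D_i=min(10*2^2,100)=40, bounds=[20,40]
  i=3: D_i=min(10*2^3,100)=80, bounds=[40,80]
  i=4: D_i=min(10*2^4,100)=100, bounds=[50,100]
  i=5: D_i=min(10*2^5,100)=100, bounds=[50,100]
  i=6: D_i=min(10*2^6,100)=100, bounds=[50,100]
  i=7: D_i=min(10*2^7,100)=100, bounds=[50,100]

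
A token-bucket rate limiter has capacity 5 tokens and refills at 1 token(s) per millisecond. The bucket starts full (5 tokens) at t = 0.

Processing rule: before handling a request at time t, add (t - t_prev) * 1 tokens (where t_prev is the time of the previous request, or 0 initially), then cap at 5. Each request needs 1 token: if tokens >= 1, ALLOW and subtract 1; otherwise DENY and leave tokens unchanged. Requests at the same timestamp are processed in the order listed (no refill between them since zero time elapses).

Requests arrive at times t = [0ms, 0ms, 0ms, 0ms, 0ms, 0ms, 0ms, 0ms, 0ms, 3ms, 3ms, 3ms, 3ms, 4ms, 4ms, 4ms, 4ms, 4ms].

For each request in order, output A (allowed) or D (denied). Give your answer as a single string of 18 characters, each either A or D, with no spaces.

Answer: AAAAADDDDAAADADDDD

Derivation:
Simulating step by step:
  req#1 t=0ms: ALLOW
  req#2 t=0ms: ALLOW
  req#3 t=0ms: ALLOW
  req#4 t=0ms: ALLOW
  req#5 t=0ms: ALLOW
  req#6 t=0ms: DENY
  req#7 t=0ms: DENY
  req#8 t=0ms: DENY
  req#9 t=0ms: DENY
  req#10 t=3ms: ALLOW
  req#11 t=3ms: ALLOW
  req#12 t=3ms: ALLOW
  req#13 t=3ms: DENY
  req#14 t=4ms: ALLOW
  req#15 t=4ms: DENY
  req#16 t=4ms: DENY
  req#17 t=4ms: DENY
  req#18 t=4ms: DENY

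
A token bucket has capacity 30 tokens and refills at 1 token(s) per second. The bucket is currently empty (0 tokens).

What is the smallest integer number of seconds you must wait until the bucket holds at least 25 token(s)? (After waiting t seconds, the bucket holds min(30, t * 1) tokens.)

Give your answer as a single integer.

Need t * 1 >= 25, so t >= 25/1.
Smallest integer t = ceil(25/1) = 25.

Answer: 25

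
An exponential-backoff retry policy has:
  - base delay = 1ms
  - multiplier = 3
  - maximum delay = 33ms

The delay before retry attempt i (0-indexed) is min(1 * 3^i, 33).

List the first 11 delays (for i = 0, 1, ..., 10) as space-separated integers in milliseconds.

Computing each delay:
  i=0: min(1*3^0, 33) = 1
  i=1: min(1*3^1, 33) = 3
  i=2: min(1*3^2, 33) = 9
  i=3: min(1*3^3, 33) = 27
  i=4: min(1*3^4, 33) = 33
  i=5: min(1*3^5, 33) = 33
  i=6: min(1*3^6, 33) = 33
  i=7: min(1*3^7, 33) = 33
  i=8: min(1*3^8, 33) = 33
  i=9: min(1*3^9, 33) = 33
  i=10: min(1*3^10, 33) = 33

Answer: 1 3 9 27 33 33 33 33 33 33 33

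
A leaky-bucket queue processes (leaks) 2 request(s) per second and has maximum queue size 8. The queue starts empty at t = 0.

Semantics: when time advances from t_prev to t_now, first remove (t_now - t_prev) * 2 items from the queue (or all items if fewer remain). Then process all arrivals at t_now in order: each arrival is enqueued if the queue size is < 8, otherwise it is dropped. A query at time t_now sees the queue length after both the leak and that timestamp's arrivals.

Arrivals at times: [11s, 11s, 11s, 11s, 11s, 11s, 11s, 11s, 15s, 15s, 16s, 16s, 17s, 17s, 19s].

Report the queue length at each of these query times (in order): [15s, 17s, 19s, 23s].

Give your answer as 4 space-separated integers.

Queue lengths at query times:
  query t=15s: backlog = 2
  query t=17s: backlog = 2
  query t=19s: backlog = 1
  query t=23s: backlog = 0

Answer: 2 2 1 0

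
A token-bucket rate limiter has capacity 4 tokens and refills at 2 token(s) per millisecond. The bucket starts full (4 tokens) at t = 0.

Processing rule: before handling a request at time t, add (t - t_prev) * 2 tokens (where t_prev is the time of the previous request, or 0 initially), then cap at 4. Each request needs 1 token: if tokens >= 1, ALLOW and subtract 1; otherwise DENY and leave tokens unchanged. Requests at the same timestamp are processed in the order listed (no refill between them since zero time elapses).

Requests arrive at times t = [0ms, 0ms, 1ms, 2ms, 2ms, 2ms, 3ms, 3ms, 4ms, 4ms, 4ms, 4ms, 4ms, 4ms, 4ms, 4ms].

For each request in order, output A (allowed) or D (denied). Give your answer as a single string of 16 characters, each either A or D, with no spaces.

Answer: AAAAAAAAAAADDDDD

Derivation:
Simulating step by step:
  req#1 t=0ms: ALLOW
  req#2 t=0ms: ALLOW
  req#3 t=1ms: ALLOW
  req#4 t=2ms: ALLOW
  req#5 t=2ms: ALLOW
  req#6 t=2ms: ALLOW
  req#7 t=3ms: ALLOW
  req#8 t=3ms: ALLOW
  req#9 t=4ms: ALLOW
  req#10 t=4ms: ALLOW
  req#11 t=4ms: ALLOW
  req#12 t=4ms: DENY
  req#13 t=4ms: DENY
  req#14 t=4ms: DENY
  req#15 t=4ms: DENY
  req#16 t=4ms: DENY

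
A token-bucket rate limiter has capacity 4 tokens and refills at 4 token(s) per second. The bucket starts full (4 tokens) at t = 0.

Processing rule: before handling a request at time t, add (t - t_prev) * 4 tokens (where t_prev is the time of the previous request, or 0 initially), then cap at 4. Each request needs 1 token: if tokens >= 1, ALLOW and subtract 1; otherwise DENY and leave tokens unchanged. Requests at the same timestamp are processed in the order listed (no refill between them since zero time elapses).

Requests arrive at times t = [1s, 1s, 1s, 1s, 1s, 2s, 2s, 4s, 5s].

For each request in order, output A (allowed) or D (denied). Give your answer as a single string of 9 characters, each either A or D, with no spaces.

Simulating step by step:
  req#1 t=1s: ALLOW
  req#2 t=1s: ALLOW
  req#3 t=1s: ALLOW
  req#4 t=1s: ALLOW
  req#5 t=1s: DENY
  req#6 t=2s: ALLOW
  req#7 t=2s: ALLOW
  req#8 t=4s: ALLOW
  req#9 t=5s: ALLOW

Answer: AAAADAAAA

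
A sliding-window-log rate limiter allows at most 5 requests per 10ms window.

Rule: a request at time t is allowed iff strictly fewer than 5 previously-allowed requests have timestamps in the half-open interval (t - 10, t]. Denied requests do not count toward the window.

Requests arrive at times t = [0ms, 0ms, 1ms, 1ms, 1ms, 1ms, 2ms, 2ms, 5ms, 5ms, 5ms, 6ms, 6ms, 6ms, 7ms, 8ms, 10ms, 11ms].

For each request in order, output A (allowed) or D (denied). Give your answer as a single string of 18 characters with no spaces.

Tracking allowed requests in the window:
  req#1 t=0ms: ALLOW
  req#2 t=0ms: ALLOW
  req#3 t=1ms: ALLOW
  req#4 t=1ms: ALLOW
  req#5 t=1ms: ALLOW
  req#6 t=1ms: DENY
  req#7 t=2ms: DENY
  req#8 t=2ms: DENY
  req#9 t=5ms: DENY
  req#10 t=5ms: DENY
  req#11 t=5ms: DENY
  req#12 t=6ms: DENY
  req#13 t=6ms: DENY
  req#14 t=6ms: DENY
  req#15 t=7ms: DENY
  req#16 t=8ms: DENY
  req#17 t=10ms: ALLOW
  req#18 t=11ms: ALLOW

Answer: AAAAADDDDDDDDDDDAA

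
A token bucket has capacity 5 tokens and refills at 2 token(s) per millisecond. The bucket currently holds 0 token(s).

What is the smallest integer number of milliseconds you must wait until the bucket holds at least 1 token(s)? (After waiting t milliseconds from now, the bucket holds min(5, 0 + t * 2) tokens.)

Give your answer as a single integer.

Answer: 1

Derivation:
Need 0 + t * 2 >= 1, so t >= 1/2.
Smallest integer t = ceil(1/2) = 1.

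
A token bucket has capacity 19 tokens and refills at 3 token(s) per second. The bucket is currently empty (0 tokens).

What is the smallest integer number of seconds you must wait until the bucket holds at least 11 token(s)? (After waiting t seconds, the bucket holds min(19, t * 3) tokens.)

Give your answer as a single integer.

Answer: 4

Derivation:
Need t * 3 >= 11, so t >= 11/3.
Smallest integer t = ceil(11/3) = 4.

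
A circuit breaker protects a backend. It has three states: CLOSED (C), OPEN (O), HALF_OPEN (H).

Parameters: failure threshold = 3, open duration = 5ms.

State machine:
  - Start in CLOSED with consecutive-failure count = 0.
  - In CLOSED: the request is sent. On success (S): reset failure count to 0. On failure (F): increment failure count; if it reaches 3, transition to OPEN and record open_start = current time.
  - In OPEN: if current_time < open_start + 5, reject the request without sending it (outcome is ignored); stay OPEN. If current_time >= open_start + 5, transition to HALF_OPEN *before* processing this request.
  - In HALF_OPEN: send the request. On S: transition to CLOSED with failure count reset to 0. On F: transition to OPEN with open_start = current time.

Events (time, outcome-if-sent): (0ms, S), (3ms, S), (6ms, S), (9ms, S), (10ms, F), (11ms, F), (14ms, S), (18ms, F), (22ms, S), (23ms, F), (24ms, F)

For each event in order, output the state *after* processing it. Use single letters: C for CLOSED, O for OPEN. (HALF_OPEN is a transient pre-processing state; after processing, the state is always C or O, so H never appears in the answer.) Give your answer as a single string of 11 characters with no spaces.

State after each event:
  event#1 t=0ms outcome=S: state=CLOSED
  event#2 t=3ms outcome=S: state=CLOSED
  event#3 t=6ms outcome=S: state=CLOSED
  event#4 t=9ms outcome=S: state=CLOSED
  event#5 t=10ms outcome=F: state=CLOSED
  event#6 t=11ms outcome=F: state=CLOSED
  event#7 t=14ms outcome=S: state=CLOSED
  event#8 t=18ms outcome=F: state=CLOSED
  event#9 t=22ms outcome=S: state=CLOSED
  event#10 t=23ms outcome=F: state=CLOSED
  event#11 t=24ms outcome=F: state=CLOSED

Answer: CCCCCCCCCCC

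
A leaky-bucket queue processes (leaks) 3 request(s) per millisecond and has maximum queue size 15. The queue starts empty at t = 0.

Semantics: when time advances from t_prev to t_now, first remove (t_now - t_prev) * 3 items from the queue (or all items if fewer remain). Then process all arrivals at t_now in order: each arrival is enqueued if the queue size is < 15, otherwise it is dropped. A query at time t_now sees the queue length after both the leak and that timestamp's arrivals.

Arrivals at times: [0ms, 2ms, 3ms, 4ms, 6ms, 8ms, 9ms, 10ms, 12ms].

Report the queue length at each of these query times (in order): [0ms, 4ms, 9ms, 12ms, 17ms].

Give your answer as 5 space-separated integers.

Answer: 1 1 1 1 0

Derivation:
Queue lengths at query times:
  query t=0ms: backlog = 1
  query t=4ms: backlog = 1
  query t=9ms: backlog = 1
  query t=12ms: backlog = 1
  query t=17ms: backlog = 0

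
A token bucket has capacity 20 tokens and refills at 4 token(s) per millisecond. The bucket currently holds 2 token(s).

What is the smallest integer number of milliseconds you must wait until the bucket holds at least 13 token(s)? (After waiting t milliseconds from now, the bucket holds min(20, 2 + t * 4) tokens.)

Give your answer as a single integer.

Need 2 + t * 4 >= 13, so t >= 11/4.
Smallest integer t = ceil(11/4) = 3.

Answer: 3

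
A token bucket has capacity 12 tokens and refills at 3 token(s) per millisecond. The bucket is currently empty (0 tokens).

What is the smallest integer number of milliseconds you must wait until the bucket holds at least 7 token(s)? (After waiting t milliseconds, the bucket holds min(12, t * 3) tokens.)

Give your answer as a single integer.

Need t * 3 >= 7, so t >= 7/3.
Smallest integer t = ceil(7/3) = 3.

Answer: 3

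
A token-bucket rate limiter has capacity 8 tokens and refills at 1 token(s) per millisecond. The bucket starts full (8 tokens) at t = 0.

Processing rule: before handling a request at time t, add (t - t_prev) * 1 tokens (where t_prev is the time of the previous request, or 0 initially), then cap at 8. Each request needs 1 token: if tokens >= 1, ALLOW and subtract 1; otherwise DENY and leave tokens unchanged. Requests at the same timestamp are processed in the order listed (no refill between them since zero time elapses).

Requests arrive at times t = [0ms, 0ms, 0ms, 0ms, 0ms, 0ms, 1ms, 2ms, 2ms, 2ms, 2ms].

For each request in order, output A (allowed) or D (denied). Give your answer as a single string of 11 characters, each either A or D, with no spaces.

Simulating step by step:
  req#1 t=0ms: ALLOW
  req#2 t=0ms: ALLOW
  req#3 t=0ms: ALLOW
  req#4 t=0ms: ALLOW
  req#5 t=0ms: ALLOW
  req#6 t=0ms: ALLOW
  req#7 t=1ms: ALLOW
  req#8 t=2ms: ALLOW
  req#9 t=2ms: ALLOW
  req#10 t=2ms: ALLOW
  req#11 t=2ms: DENY

Answer: AAAAAAAAAAD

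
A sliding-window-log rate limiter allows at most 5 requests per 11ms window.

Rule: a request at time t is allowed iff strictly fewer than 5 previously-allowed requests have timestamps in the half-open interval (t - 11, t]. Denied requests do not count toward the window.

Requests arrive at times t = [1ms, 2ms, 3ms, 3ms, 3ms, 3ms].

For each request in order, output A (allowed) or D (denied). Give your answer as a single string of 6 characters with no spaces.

Answer: AAAAAD

Derivation:
Tracking allowed requests in the window:
  req#1 t=1ms: ALLOW
  req#2 t=2ms: ALLOW
  req#3 t=3ms: ALLOW
  req#4 t=3ms: ALLOW
  req#5 t=3ms: ALLOW
  req#6 t=3ms: DENY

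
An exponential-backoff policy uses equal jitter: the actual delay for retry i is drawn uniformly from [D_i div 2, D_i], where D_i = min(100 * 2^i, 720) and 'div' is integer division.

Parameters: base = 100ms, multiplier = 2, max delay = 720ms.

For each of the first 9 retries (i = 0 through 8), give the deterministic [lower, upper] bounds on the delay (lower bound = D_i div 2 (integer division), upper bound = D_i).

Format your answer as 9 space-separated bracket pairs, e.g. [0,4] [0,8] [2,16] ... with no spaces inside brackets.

Computing bounds per retry:
  i=0: D_i=min(100*2^0,720)=100, bounds=[50,100]
  i=1: D_i=min(100*2^1,720)=200, bounds=[100,200]
  i=2: D_i=min(100*2^2,720)=400, bounds=[200,400]
  i=3: D_i=min(100*2^3,720)=720, bounds=[360,720]
  i=4: D_i=min(100*2^4,720)=720, bounds=[360,720]
  i=5: D_i=min(100*2^5,720)=720, bounds=[360,720]
  i=6: D_i=min(100*2^6,720)=720, bounds=[360,720]
  i=7: D_i=min(100*2^7,720)=720, bounds=[360,720]
  i=8: D_i=min(100*2^8,720)=720, bounds=[360,720]

Answer: [50,100] [100,200] [200,400] [360,720] [360,720] [360,720] [360,720] [360,720] [360,720]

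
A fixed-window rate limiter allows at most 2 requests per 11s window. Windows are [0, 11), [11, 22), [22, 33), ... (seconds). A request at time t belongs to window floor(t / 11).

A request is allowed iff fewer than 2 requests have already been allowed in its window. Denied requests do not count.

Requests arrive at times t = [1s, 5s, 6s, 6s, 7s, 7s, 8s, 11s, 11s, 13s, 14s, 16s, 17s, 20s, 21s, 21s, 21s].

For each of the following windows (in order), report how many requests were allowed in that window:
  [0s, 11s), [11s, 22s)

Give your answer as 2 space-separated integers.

Processing requests:
  req#1 t=1s (window 0): ALLOW
  req#2 t=5s (window 0): ALLOW
  req#3 t=6s (window 0): DENY
  req#4 t=6s (window 0): DENY
  req#5 t=7s (window 0): DENY
  req#6 t=7s (window 0): DENY
  req#7 t=8s (window 0): DENY
  req#8 t=11s (window 1): ALLOW
  req#9 t=11s (window 1): ALLOW
  req#10 t=13s (window 1): DENY
  req#11 t=14s (window 1): DENY
  req#12 t=16s (window 1): DENY
  req#13 t=17s (window 1): DENY
  req#14 t=20s (window 1): DENY
  req#15 t=21s (window 1): DENY
  req#16 t=21s (window 1): DENY
  req#17 t=21s (window 1): DENY

Allowed counts by window: 2 2

Answer: 2 2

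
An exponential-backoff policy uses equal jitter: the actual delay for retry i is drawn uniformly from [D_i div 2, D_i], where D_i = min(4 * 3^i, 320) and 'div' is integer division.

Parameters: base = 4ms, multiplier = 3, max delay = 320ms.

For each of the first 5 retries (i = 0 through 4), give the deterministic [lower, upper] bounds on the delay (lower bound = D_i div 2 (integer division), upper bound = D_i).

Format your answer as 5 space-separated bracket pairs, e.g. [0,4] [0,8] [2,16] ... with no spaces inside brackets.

Computing bounds per retry:
  i=0: D_i=min(4*3^0,320)=4, bounds=[2,4]
  i=1: D_i=min(4*3^1,320)=12, bounds=[6,12]
  i=2: D_i=min(4*3^2,320)=36, bounds=[18,36]
  i=3: D_i=min(4*3^3,320)=108, bounds=[54,108]
  i=4: D_i=min(4*3^4,320)=320, bounds=[160,320]

Answer: [2,4] [6,12] [18,36] [54,108] [160,320]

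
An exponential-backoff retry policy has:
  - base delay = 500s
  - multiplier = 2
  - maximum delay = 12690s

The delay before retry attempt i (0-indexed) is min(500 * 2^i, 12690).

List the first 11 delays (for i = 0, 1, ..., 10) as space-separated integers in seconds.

Computing each delay:
  i=0: min(500*2^0, 12690) = 500
  i=1: min(500*2^1, 12690) = 1000
  i=2: min(500*2^2, 12690) = 2000
  i=3: min(500*2^3, 12690) = 4000
  i=4: min(500*2^4, 12690) = 8000
  i=5: min(500*2^5, 12690) = 12690
  i=6: min(500*2^6, 12690) = 12690
  i=7: min(500*2^7, 12690) = 12690
  i=8: min(500*2^8, 12690) = 12690
  i=9: min(500*2^9, 12690) = 12690
  i=10: min(500*2^10, 12690) = 12690

Answer: 500 1000 2000 4000 8000 12690 12690 12690 12690 12690 12690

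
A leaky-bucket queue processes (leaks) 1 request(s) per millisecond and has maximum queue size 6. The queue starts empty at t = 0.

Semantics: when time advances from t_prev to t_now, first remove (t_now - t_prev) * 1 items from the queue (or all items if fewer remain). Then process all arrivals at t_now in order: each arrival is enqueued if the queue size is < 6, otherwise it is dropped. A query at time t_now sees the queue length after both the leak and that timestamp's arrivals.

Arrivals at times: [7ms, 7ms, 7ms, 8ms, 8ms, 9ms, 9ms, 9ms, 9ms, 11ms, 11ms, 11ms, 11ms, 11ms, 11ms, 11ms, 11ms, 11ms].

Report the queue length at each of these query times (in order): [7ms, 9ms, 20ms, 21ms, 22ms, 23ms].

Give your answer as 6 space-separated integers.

Queue lengths at query times:
  query t=7ms: backlog = 3
  query t=9ms: backlog = 6
  query t=20ms: backlog = 0
  query t=21ms: backlog = 0
  query t=22ms: backlog = 0
  query t=23ms: backlog = 0

Answer: 3 6 0 0 0 0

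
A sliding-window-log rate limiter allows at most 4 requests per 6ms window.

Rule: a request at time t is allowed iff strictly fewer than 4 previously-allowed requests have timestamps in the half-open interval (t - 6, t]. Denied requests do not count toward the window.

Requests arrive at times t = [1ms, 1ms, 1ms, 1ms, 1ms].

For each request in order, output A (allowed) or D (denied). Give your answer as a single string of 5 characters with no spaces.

Answer: AAAAD

Derivation:
Tracking allowed requests in the window:
  req#1 t=1ms: ALLOW
  req#2 t=1ms: ALLOW
  req#3 t=1ms: ALLOW
  req#4 t=1ms: ALLOW
  req#5 t=1ms: DENY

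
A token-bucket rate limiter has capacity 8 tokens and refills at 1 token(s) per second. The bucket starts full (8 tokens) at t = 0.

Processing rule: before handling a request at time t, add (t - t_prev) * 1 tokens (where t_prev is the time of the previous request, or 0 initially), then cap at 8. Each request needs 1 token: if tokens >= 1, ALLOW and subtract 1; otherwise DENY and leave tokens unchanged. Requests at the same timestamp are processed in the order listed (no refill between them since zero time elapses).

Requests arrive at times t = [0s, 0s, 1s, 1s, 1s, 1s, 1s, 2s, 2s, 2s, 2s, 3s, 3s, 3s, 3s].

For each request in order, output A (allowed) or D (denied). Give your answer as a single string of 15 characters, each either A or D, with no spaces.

Simulating step by step:
  req#1 t=0s: ALLOW
  req#2 t=0s: ALLOW
  req#3 t=1s: ALLOW
  req#4 t=1s: ALLOW
  req#5 t=1s: ALLOW
  req#6 t=1s: ALLOW
  req#7 t=1s: ALLOW
  req#8 t=2s: ALLOW
  req#9 t=2s: ALLOW
  req#10 t=2s: ALLOW
  req#11 t=2s: DENY
  req#12 t=3s: ALLOW
  req#13 t=3s: DENY
  req#14 t=3s: DENY
  req#15 t=3s: DENY

Answer: AAAAAAAAAADADDD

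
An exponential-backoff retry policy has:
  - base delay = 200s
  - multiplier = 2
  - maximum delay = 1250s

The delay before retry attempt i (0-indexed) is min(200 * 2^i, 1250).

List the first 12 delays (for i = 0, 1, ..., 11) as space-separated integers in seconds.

Computing each delay:
  i=0: min(200*2^0, 1250) = 200
  i=1: min(200*2^1, 1250) = 400
  i=2: min(200*2^2, 1250) = 800
  i=3: min(200*2^3, 1250) = 1250
  i=4: min(200*2^4, 1250) = 1250
  i=5: min(200*2^5, 1250) = 1250
  i=6: min(200*2^6, 1250) = 1250
  i=7: min(200*2^7, 1250) = 1250
  i=8: min(200*2^8, 1250) = 1250
  i=9: min(200*2^9, 1250) = 1250
  i=10: min(200*2^10, 1250) = 1250
  i=11: min(200*2^11, 1250) = 1250

Answer: 200 400 800 1250 1250 1250 1250 1250 1250 1250 1250 1250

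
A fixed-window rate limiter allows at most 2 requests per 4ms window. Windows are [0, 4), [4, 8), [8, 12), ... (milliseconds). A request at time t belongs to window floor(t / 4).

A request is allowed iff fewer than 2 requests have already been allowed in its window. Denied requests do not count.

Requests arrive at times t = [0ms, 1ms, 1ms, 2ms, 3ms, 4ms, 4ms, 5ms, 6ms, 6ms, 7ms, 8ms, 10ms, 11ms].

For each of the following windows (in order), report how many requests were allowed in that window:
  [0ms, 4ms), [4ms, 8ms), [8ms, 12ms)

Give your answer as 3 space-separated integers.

Processing requests:
  req#1 t=0ms (window 0): ALLOW
  req#2 t=1ms (window 0): ALLOW
  req#3 t=1ms (window 0): DENY
  req#4 t=2ms (window 0): DENY
  req#5 t=3ms (window 0): DENY
  req#6 t=4ms (window 1): ALLOW
  req#7 t=4ms (window 1): ALLOW
  req#8 t=5ms (window 1): DENY
  req#9 t=6ms (window 1): DENY
  req#10 t=6ms (window 1): DENY
  req#11 t=7ms (window 1): DENY
  req#12 t=8ms (window 2): ALLOW
  req#13 t=10ms (window 2): ALLOW
  req#14 t=11ms (window 2): DENY

Allowed counts by window: 2 2 2

Answer: 2 2 2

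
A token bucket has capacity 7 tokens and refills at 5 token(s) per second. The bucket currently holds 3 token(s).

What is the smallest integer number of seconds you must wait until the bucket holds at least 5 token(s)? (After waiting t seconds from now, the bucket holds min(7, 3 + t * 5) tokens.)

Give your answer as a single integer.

Answer: 1

Derivation:
Need 3 + t * 5 >= 5, so t >= 2/5.
Smallest integer t = ceil(2/5) = 1.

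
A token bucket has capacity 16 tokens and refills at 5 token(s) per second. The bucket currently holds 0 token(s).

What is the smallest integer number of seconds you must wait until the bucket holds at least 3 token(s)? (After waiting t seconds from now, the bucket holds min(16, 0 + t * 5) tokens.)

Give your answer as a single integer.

Need 0 + t * 5 >= 3, so t >= 3/5.
Smallest integer t = ceil(3/5) = 1.

Answer: 1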